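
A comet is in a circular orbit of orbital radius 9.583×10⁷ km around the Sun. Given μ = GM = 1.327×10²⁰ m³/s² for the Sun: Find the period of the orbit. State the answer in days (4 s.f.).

r = 9.583×10⁷ km = 9.583×10¹⁰ m.
Kepler's third law: T = 2π√(r³/μ) = 2π√((9.583×10¹⁰)³ / 1.327×10²⁰).
r³/μ = 6.632×10¹² s², so T = 2π × 2.575×10⁶ = 1.618×10⁷ s.
Converting: 1.618×10⁷ s ÷ 86400 = 187.3 days.

T ≈ 187.3 days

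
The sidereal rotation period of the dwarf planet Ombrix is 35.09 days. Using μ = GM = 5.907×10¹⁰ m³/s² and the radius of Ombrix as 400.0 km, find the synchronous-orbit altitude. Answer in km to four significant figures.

T = 35.09 days = 3.032×10⁶ s.
A synchronous orbit has period T, so by Kepler's third law a = (μT²/4π²)^(1/3).
μT²/4π² = 5.907×10¹⁰ × (3.032×10⁶)² / 39.48 = 1.375×10²² m³.
a = 2.396×10⁷ m = 23959 km.
Altitude h = a − R = 23959 − 400.0 = 23559 km.

h_sync ≈ 23560 km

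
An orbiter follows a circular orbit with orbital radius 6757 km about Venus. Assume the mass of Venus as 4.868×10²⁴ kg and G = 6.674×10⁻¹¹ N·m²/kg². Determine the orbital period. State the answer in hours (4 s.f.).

μ = GM = 6.674×10⁻¹¹ × 4.868×10²⁴ = 3.249×10¹⁴ m³/s².
r = 6757 km = 6.757×10⁶ m.
Kepler's third law: T = 2π√(r³/μ) = 2π√((6.757×10⁶)³ / 3.249×10¹⁴).
r³/μ = 9.496×10⁵ s², so T = 2π × 9.745×10² = 6.123×10³ s.
Converting: 6.123×10³ s ÷ 3600 = 1.701 hours.

T ≈ 1.701 hours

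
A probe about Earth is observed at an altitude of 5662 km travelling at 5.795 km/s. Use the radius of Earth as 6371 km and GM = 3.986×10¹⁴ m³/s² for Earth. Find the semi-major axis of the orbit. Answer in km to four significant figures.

r = 6371 + 5662 = 12033 km = 1.203×10⁷ m.
Vis-viva rearranged: 1/a = 2/r − v²/μ = 1.662×10⁻⁷ − 8.425×10⁻⁸ = 8.196×10⁻⁸ m⁻¹.
a = 1.220×10⁷ m = 12201 km.

a ≈ 12200 km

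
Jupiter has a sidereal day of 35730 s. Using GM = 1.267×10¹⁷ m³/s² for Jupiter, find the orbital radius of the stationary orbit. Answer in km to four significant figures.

r_sync ≈ 1.600×10⁵ km

A synchronous orbit has period T, so by Kepler's third law a = (μT²/4π²)^(1/3).
μT²/4π² = 1.267×10¹⁷ × (3.573×10⁴)² / 39.48 = 4.097×10²⁴ m³.
a = 1.600×10⁸ m = 1.6002×10⁵ km.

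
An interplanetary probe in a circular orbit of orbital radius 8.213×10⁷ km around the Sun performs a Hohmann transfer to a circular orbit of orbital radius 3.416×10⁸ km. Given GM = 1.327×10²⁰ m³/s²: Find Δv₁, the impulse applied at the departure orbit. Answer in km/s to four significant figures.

Δv ≈ 10.84 km/s

r₁ = 8.213×10⁷ km = 8.213×10¹⁰ m.
r₂ = 3.416×10⁸ km = 3.416×10¹¹ m.
Transfer ellipse a_t = (r₁ + r₂)/2 = 2.119×10¹¹ m.
At r₁: circular v_c1 = √(μ/r₁) = 40200 m/s; transfer-perihelion v_p = √[μ(2/r₁ − 1/a_t)] = 51040 m/s.
Δv₁ = v_p − v_c1 = 10840 m/s.
= 10.84 km/s.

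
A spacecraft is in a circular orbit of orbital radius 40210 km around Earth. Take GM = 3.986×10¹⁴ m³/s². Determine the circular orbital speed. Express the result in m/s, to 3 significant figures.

r = 40210 km = 4.021×10⁷ m.
For a circular orbit v = √(μ/r) = √(3.986×10¹⁴ / 4.021×10⁷) = √(9.913×10⁶) = 3148 m/s.

v ≈ 3150 m/s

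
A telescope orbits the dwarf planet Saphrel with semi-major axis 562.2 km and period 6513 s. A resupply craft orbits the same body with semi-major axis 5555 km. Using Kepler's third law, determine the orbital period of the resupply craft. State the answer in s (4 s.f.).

Kepler's third law: T² ∝ a³, so T₂ = T₁ (a₂/a₁)^(3/2).
a₂/a₁ = 9.881, (a₂/a₁)^(3/2) = 31.06.
T₂ = 6513 × 31.06 = 2.023×10⁵ s.

T₂ ≈ 2.023×10⁵ s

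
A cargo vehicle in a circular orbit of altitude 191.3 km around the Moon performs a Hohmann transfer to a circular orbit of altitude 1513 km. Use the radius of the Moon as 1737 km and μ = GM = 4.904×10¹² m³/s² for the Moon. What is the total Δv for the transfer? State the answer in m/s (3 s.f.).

r₁ = 1737 + 191.3 = 1928.3 km = 1.9283×10⁶ m.
r₂ = 1737 + 1513 = 3250.0 km = 3.2500×10⁶ m.
Transfer ellipse a_t = (r₁ + r₂)/2 = 2.589×10⁶ m.
At r₁: circular v_c1 = √(μ/r₁) = 1595 m/s; transfer-perilune v_p = √[μ(2/r₁ − 1/a_t)] = 1787 m/s.
Δv₁ = v_p − v_c1 = 192.0 m/s.
At r₂: circular v_c2 = √(μ/r₂) = 1228 m/s; transfer-apolune v_a = √[μ(2/r₂ − 1/a_t)] = 1060 m/s.
Δv₂ = v_c2 − v_a = 168.3 m/s.
Total Δv = Δv₁ + Δv₂ = 360.3 m/s.

Δv_total ≈ 360 m/s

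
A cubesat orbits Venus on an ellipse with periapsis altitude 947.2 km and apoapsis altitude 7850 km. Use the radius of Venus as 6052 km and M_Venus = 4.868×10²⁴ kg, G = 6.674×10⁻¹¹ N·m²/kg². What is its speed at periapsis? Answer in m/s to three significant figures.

v ≈ 7860 m/s

μ = GM = 6.674×10⁻¹¹ × 4.868×10²⁴ = 3.249×10¹⁴ m³/s².
r_p = 6052 + 947.2 = 6999.2 km = 6.9992×10⁶ m.
r_a = 6052 + 7850 = 13902 km = 1.3902×10⁷ m.
Semi-major axis a = (r_p + r_a)/2 = 10451 km = 1.045×10⁷ m.
Vis-viva: v² = μ(2/r − 1/a) = 3.249×10¹⁴ × (2.857×10⁻⁷ − 9.569×10⁻⁸) = 6.175×10⁷ m²/s².
v = 7858 m/s.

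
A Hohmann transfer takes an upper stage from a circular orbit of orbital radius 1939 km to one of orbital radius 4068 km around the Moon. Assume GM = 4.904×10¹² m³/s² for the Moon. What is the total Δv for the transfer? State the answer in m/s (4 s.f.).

Δv_total ≈ 476.3 m/s

r₁ = 1939 km = 1.939×10⁶ m.
r₂ = 4068 km = 4.068×10⁶ m.
Transfer ellipse a_t = (r₁ + r₂)/2 = 3.004×10⁶ m.
At r₁: circular v_c1 = √(μ/r₁) = 1590 m/s; transfer-perilune v_p = √[μ(2/r₁ − 1/a_t)] = 1851 m/s.
Δv₁ = v_p − v_c1 = 260.5 m/s.
At r₂: circular v_c2 = √(μ/r₂) = 1098 m/s; transfer-apolune v_a = √[μ(2/r₂ − 1/a_t)] = 882.2 m/s.
Δv₂ = v_c2 − v_a = 215.8 m/s.
Total Δv = Δv₁ + Δv₂ = 476.3 m/s.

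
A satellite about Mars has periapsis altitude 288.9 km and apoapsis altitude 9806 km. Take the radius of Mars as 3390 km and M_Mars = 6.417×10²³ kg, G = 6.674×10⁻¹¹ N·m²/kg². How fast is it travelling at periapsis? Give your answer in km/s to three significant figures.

μ = GM = 6.674×10⁻¹¹ × 6.417×10²³ = 4.283×10¹³ m³/s².
r_p = 3390 + 288.9 = 3678.9 km = 3.6789×10⁶ m.
r_a = 3390 + 9806 = 13196 km = 1.3196×10⁷ m.
Semi-major axis a = (r_p + r_a)/2 = 8437.5 km = 8.437×10⁶ m.
Vis-viva: v² = μ(2/r − 1/a) = 4.283×10¹³ × (5.436×10⁻⁷ − 1.185×10⁻⁷) = 1.821×10⁷ m²/s².
v = 4267 m/s = 4.267 km/s.

v ≈ 4.27 km/s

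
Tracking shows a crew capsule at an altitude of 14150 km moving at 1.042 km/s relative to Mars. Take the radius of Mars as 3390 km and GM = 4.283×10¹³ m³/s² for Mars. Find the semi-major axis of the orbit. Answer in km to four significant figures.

r = 3390 + 14150 = 17540 km = 1.754×10⁷ m.
Vis-viva rearranged: 1/a = 2/r − v²/μ = 1.140×10⁻⁷ − 2.535×10⁻⁸ = 8.867×10⁻⁸ m⁻¹.
a = 1.128×10⁷ m = 11277 km.

a ≈ 11280 km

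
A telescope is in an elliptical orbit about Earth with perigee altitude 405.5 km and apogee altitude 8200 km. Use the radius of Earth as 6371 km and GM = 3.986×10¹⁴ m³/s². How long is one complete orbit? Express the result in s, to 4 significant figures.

T ≈ 10970 s

r_p = 6371 + 405.5 = 6776.5 km = 6.7765×10⁶ m.
r_a = 6371 + 8200 = 14571 km = 1.4571×10⁷ m.
Semi-major axis a = (r_p + r_a)/2 = (6776.5 + 14571)/2 = 10674 km = 1.067×10⁷ m.
By Kepler's third law T = 2π√(a³/μ) = 2π × 1.747×10³ = 1.097×10⁴ s.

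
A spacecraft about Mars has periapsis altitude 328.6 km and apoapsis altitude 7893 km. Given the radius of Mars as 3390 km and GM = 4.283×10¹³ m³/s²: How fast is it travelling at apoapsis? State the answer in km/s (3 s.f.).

r_p = 3390 + 328.6 = 3718.6 km = 3.7186×10⁶ m.
r_a = 3390 + 7893 = 11283 km = 1.1283×10⁷ m.
Semi-major axis a = (r_p + r_a)/2 = 7500.8 km = 7.501×10⁶ m.
Vis-viva: v² = μ(2/r − 1/a) = 4.283×10¹³ × (1.773×10⁻⁷ − 1.333×10⁻⁷) = 1.882×10⁶ m²/s².
v = 1372 m/s = 1.372 km/s.

v ≈ 1.37 km/s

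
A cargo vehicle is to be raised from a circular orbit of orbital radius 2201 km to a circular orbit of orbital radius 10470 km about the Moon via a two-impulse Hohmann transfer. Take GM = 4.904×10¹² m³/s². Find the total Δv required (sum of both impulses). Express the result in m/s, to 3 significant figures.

Δv_total ≈ 707 m/s

r₁ = 2201 km = 2.201×10⁶ m.
r₂ = 10470 km = 1.047×10⁷ m.
Transfer ellipse a_t = (r₁ + r₂)/2 = 6.336×10⁶ m.
At r₁: circular v_c1 = √(μ/r₁) = 1493 m/s; transfer-perilune v_p = √[μ(2/r₁ − 1/a_t)] = 1919 m/s.
Δv₁ = v_p − v_c1 = 426.2 m/s.
At r₂: circular v_c2 = √(μ/r₂) = 684.4 m/s; transfer-apolune v_a = √[μ(2/r₂ − 1/a_t)] = 403.4 m/s.
Δv₂ = v_c2 − v_a = 281.0 m/s.
Total Δv = Δv₁ + Δv₂ = 707.2 m/s.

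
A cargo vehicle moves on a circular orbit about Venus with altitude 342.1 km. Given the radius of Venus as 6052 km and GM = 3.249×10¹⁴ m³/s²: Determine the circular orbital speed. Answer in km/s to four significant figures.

r = 6052 + 342.1 = 6394.1 km = 6.3941×10⁶ m.
For a circular orbit v = √(μ/r) = √(3.249×10¹⁴ / 6.394×10⁶) = √(5.081×10⁷) = 7128 m/s.
That is 7.128 km/s.

v ≈ 7.128 km/s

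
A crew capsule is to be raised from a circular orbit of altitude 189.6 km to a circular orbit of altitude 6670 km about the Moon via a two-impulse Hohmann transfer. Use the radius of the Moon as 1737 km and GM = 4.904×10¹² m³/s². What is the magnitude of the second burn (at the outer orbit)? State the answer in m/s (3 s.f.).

Δv ≈ 297 m/s

r₁ = 1737 + 189.6 = 1926.6 km = 1.9266×10⁶ m.
r₂ = 1737 + 6670 = 8407.0 km = 8.4070×10⁶ m.
Transfer ellipse a_t = (r₁ + r₂)/2 = 5.167×10⁶ m.
At r₁: circular v_c1 = √(μ/r₁) = 1595 m/s; transfer-perilune v_p = √[μ(2/r₁ − 1/a_t)] = 2035 m/s.
At r₂: circular v_c2 = √(μ/r₂) = 763.8 m/s; transfer-apolune v_a = √[μ(2/r₂ − 1/a_t)] = 466.4 m/s.
Δv₂ = v_c2 − v_a = 297.4 m/s.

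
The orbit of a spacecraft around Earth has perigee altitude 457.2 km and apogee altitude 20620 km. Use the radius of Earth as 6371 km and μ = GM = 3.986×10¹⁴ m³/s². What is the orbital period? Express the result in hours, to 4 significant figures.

r_p = 6371 + 457.2 = 6828.2 km = 6.8282×10⁶ m.
r_a = 6371 + 20620 = 26991 km = 2.6991×10⁷ m.
Semi-major axis a = (r_p + r_a)/2 = (6828.2 + 26991)/2 = 16910 km = 1.691×10⁷ m.
By Kepler's third law T = 2π√(a³/μ) = 2π × 3.483×10³ = 2.188×10⁴ s.
= 6.079 hours.

T ≈ 6.079 hours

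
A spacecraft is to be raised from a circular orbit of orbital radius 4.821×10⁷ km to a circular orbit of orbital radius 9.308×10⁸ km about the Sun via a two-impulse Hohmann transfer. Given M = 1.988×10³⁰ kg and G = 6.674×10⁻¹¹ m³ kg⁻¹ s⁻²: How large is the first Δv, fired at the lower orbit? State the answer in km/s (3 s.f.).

μ = GM = 6.674×10⁻¹¹ × 1.988×10³⁰ = 1.327×10²⁰ m³/s².
r₁ = 4.821×10⁷ km = 4.821×10¹⁰ m.
r₂ = 9.308×10⁸ km = 9.308×10¹¹ m.
Transfer ellipse a_t = (r₁ + r₂)/2 = 4.895×10¹¹ m.
At r₁: circular v_c1 = √(μ/r₁) = 52460 m/s; transfer-perihelion v_p = √[μ(2/r₁ − 1/a_t)] = 72340 m/s.
Δv₁ = v_p − v_c1 = 19880 m/s.
= 19.88 km/s.

Δv ≈ 19.9 km/s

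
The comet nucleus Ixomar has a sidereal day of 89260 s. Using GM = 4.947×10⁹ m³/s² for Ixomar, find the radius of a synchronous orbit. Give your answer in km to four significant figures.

r_sync ≈ 999.5 km

A synchronous orbit has period T, so by Kepler's third law a = (μT²/4π²)^(1/3).
μT²/4π² = 4.947×10⁹ × (8.926×10⁴)² / 39.48 = 9.984×10¹⁷ m³.
a = 9.995×10⁵ m = 999.46 km.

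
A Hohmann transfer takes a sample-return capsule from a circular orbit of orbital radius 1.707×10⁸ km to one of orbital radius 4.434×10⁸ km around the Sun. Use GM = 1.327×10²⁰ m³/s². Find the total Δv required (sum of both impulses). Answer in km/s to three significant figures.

Δv_total ≈ 10.0 km/s

r₁ = 1.707×10⁸ km = 1.707×10¹¹ m.
r₂ = 4.434×10⁸ km = 4.434×10¹¹ m.
Transfer ellipse a_t = (r₁ + r₂)/2 = 3.070×10¹¹ m.
At r₁: circular v_c1 = √(μ/r₁) = 27880 m/s; transfer-perihelion v_p = √[μ(2/r₁ − 1/a_t)] = 33510 m/s.
Δv₁ = v_p − v_c1 = 5624 m/s.
At r₂: circular v_c2 = √(μ/r₂) = 17300 m/s; transfer-aphelion v_a = √[μ(2/r₂ − 1/a_t)] = 12900 m/s.
Δv₂ = v_c2 − v_a = 4401 m/s.
Total Δv = Δv₁ + Δv₂ = 10020 m/s = 10.02 km/s.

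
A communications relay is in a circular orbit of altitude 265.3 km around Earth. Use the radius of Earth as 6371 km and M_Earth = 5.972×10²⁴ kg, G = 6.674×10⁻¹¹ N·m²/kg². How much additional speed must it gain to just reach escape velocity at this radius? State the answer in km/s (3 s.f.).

Δv ≈ 3.21 km/s

μ = GM = 6.674×10⁻¹¹ × 5.972×10²⁴ = 3.986×10¹⁴ m³/s².
r = 6371 + 265.3 = 6636.3 km = 6.6363×10⁶ m.
Circular speed v_c = √(μ/r) = 7750 m/s.
Escape speed v_esc = √(2μ/r) = √2 × v_c = 10960 m/s.
Δv = v_esc − v_c = 3210 m/s = 3.210 km/s.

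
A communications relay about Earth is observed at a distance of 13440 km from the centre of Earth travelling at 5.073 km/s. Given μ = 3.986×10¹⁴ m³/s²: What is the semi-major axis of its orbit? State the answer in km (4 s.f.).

r = 1.344×10⁷ m.
Vis-viva rearranged: 1/a = 2/r − v²/μ = 1.488×10⁻⁷ − 6.456×10⁻⁸ = 8.425×10⁻⁸ m⁻¹.
a = 1.187×10⁷ m = 11870 km.

a ≈ 11870 km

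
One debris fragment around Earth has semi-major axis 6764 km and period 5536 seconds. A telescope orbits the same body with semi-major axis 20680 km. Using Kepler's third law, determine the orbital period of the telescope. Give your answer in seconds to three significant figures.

Kepler's third law: T² ∝ a³, so T₂ = T₁ (a₂/a₁)^(3/2).
a₂/a₁ = 3.057, (a₂/a₁)^(3/2) = 5.346.
T₂ = 5536 × 5.346 = 29590 seconds.

T₂ ≈ 29600 seconds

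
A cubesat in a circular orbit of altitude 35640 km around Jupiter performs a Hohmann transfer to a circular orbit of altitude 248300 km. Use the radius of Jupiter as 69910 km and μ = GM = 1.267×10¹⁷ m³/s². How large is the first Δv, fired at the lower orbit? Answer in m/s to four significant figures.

r₁ = 69910 + 35640 = 105550 km = 1.0555×10⁸ m.
r₂ = 69910 + 248300 = 318210 km = 3.1821×10⁸ m.
Transfer ellipse a_t = (r₁ + r₂)/2 = 2.119×10⁸ m.
At r₁: circular v_c1 = √(μ/r₁) = 34650 m/s; transfer-perijove v_p = √[μ(2/r₁ − 1/a_t)] = 42460 m/s.
Δv₁ = v_p − v_c1 = 7813 m/s.

Δv ≈ 7813 m/s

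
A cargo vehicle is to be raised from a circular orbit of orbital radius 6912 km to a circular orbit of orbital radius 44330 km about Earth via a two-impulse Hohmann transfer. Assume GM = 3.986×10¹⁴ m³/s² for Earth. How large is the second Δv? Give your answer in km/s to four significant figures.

Δv ≈ 1.441 km/s

r₁ = 6912 km = 6.912×10⁶ m.
r₂ = 44330 km = 4.433×10⁷ m.
Transfer ellipse a_t = (r₁ + r₂)/2 = 2.562×10⁷ m.
At r₁: circular v_c1 = √(μ/r₁) = 7594 m/s; transfer-perigee v_p = √[μ(2/r₁ − 1/a_t)] = 9989 m/s.
At r₂: circular v_c2 = √(μ/r₂) = 2999 m/s; transfer-apogee v_a = √[μ(2/r₂ − 1/a_t)] = 1557 m/s.
Δv₂ = v_c2 − v_a = 1441 m/s.
= 1.441 km/s.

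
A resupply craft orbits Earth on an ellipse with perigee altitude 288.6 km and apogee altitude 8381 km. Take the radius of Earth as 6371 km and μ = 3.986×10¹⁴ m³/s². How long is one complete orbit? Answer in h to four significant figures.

T ≈ 3.062 h

r_p = 6371 + 288.6 = 6659.6 km = 6.6596×10⁶ m.
r_a = 6371 + 8381 = 14752 km = 1.4752×10⁷ m.
Semi-major axis a = (r_p + r_a)/2 = (6659.6 + 14752)/2 = 10706 km = 1.071×10⁷ m.
By Kepler's third law T = 2π√(a³/μ) = 2π × 1.755×10³ = 1.102×10⁴ s.
= 3.062 h.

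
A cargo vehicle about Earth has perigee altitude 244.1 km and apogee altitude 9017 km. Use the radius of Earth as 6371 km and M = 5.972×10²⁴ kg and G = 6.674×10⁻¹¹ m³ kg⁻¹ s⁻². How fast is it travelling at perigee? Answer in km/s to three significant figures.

v ≈ 9.18 km/s

μ = GM = 6.674×10⁻¹¹ × 5.972×10²⁴ = 3.986×10¹⁴ m³/s².
r_p = 6371 + 244.1 = 6615.1 km = 6.6151×10⁶ m.
r_a = 6371 + 9017 = 15388 km = 1.5388×10⁷ m.
Semi-major axis a = (r_p + r_a)/2 = 11002 km = 1.100×10⁷ m.
Vis-viva: v² = μ(2/r − 1/a) = 3.986×10¹⁴ × (3.023×10⁻⁷ − 9.090×10⁻⁸) = 8.427×10⁷ m²/s².
v = 9180 m/s = 9.180 km/s.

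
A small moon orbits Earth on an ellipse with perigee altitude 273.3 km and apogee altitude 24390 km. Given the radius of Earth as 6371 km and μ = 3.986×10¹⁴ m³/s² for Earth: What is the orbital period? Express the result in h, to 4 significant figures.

r_p = 6371 + 273.3 = 6644.3 km = 6.6443×10⁶ m.
r_a = 6371 + 24390 = 30761 km = 3.0761×10⁷ m.
Semi-major axis a = (r_p + r_a)/2 = (6644.3 + 30761)/2 = 18703 km = 1.870×10⁷ m.
By Kepler's third law T = 2π√(a³/μ) = 2π × 4.051×10³ = 2.545×10⁴ s.
= 7.071 h.

T ≈ 7.071 h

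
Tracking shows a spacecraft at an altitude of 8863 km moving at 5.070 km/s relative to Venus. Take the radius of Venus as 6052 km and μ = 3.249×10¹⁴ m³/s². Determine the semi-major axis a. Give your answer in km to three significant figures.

r = 6052 + 8863 = 14915 km = 1.492×10⁷ m.
Specific orbital energy ε = v²/2 − μ/r = (5070)²/2 − 3.249×10¹⁴/1.492×10⁷ = -8.931×10⁶ J/kg.
Since ε = −μ/(2a), a = −μ/(2ε) = 1.819×10⁷ m = 18189 km.

a ≈ 18200 km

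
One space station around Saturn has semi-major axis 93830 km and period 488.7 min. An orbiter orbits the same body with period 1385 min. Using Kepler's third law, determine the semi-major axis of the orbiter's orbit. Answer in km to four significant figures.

Kepler's third law: a³ ∝ T², so a₂ = a₁ (T₂/T₁)^(2/3).
T₂/T₁ = 2.834, (T₂/T₁)^(2/3) = 2.003.
a₂ = 93830 × 2.003 = 1.879×10⁵ km.

a₂ ≈ 1.879×10⁵ km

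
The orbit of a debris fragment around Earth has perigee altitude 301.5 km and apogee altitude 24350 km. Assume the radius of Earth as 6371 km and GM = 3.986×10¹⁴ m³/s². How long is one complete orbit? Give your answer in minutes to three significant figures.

r_p = 6371 + 301.5 = 6672.5 km = 6.6725×10⁶ m.
r_a = 6371 + 24350 = 30721 km = 3.0721×10⁷ m.
Semi-major axis a = (r_p + r_a)/2 = (6672.5 + 30721)/2 = 18697 km = 1.870×10⁷ m.
By Kepler's third law T = 2π√(a³/μ) = 2π × 4.049×10³ = 2.544×10⁴ s.
= 424.0 minutes.

T ≈ 424 minutes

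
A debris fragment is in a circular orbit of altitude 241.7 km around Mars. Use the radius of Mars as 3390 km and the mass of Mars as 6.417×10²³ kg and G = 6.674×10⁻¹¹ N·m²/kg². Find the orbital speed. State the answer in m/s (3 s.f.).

v ≈ 3430 m/s

μ = GM = 6.674×10⁻¹¹ × 6.417×10²³ = 4.283×10¹³ m³/s².
r = 3390 + 241.7 = 3631.7 km = 3.6317×10⁶ m.
For a circular orbit v = √(μ/r) = √(4.283×10¹³ / 3.632×10⁶) = √(1.179×10⁷) = 3434 m/s.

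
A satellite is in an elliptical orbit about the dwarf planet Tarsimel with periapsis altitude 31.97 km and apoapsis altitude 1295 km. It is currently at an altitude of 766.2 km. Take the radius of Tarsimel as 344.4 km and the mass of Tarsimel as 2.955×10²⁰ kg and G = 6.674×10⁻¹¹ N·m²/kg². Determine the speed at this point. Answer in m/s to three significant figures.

μ = GM = 6.674×10⁻¹¹ × 2.955×10²⁰ = 1.972×10¹⁰ m³/s².
r_p = 344.4 + 31.97 = 376.37 km = 3.7637×10⁵ m.
r_a = 344.4 + 1295 = 1639.4 km = 1.6394×10⁶ m.
r = 344.4 + 766.2 = 1110.6 km = 1.111×10⁶ m.
Semi-major axis a = (r_p + r_a)/2 = 1007.9 km = 1.008×10⁶ m.
Vis-viva: v² = μ(2/r − 1/a) = 1.972×10¹⁰ × (1.801×10⁻⁶ − 9.922×10⁻⁷) = 1.595×10⁴ m²/s².
v = 126.3 m/s.

v ≈ 126 m/s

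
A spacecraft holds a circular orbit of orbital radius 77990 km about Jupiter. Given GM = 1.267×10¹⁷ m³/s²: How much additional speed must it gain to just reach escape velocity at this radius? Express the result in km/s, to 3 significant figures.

r = 77990 km = 7.799×10⁷ m.
Circular speed v_c = √(μ/r) = 40310 m/s.
Escape speed v_esc = √(2μ/r) = √2 × v_c = 57000 m/s.
Δv = v_esc − v_c = 16700 m/s = 16.70 km/s.

Δv ≈ 16.7 km/s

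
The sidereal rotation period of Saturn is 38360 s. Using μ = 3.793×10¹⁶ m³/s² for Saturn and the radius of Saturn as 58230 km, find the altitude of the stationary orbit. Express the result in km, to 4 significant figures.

A synchronous orbit has period T, so by Kepler's third law a = (μT²/4π²)^(1/3).
μT²/4π² = 3.793×10¹⁶ × (3.836×10⁴)² / 39.48 = 1.414×10²⁴ m³.
a = 1.122×10⁸ m = 1.1223×10⁵ km.
Altitude h = a − R = 1.1223×10⁵ − 58230 = 54005 km.

h_sync ≈ 54000 km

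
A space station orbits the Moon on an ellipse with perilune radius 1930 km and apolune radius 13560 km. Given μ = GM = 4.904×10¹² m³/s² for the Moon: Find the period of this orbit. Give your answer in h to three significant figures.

T ≈ 17.0 h

Semi-major axis a = (r_p + r_a)/2 = (1930.0 + 13560)/2 = 7745.0 km = 7.745×10⁶ m.
By Kepler's third law T = 2π√(a³/μ) = 2π × 9.733×10³ = 6.116×10⁴ s.
= 16.99 h.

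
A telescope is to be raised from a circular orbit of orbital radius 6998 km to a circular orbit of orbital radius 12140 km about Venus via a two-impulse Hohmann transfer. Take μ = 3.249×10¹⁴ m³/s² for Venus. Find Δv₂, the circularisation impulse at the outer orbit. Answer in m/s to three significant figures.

Δv ≈ 749 m/s

r₁ = 6998 km = 6.998×10⁶ m.
r₂ = 12140 km = 1.214×10⁷ m.
Transfer ellipse a_t = (r₁ + r₂)/2 = 9.569×10⁶ m.
At r₁: circular v_c1 = √(μ/r₁) = 6814 m/s; transfer-periapsis v_p = √[μ(2/r₁ − 1/a_t)] = 7675 m/s.
At r₂: circular v_c2 = √(μ/r₂) = 5173 m/s; transfer-apoapsis v_a = √[μ(2/r₂ − 1/a_t)] = 4424 m/s.
Δv₂ = v_c2 − v_a = 749.2 m/s.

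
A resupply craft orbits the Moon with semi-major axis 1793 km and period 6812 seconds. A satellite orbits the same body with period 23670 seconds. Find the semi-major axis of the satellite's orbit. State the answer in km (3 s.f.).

Kepler's third law: a³ ∝ T², so a₂ = a₁ (T₂/T₁)^(2/3).
T₂/T₁ = 3.475, (T₂/T₁)^(2/3) = 2.294.
a₂ = 1793 × 2.294 = 4113 km.

a₂ ≈ 4110 km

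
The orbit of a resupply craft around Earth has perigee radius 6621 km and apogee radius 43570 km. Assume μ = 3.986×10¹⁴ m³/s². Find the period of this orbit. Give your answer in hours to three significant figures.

Semi-major axis a = (r_p + r_a)/2 = (6621.0 + 43570)/2 = 25096 km = 2.510×10⁷ m.
By Kepler's third law T = 2π√(a³/μ) = 2π × 6.297×10³ = 3.956×10⁴ s.
= 10.99 hours.

T ≈ 11.0 hours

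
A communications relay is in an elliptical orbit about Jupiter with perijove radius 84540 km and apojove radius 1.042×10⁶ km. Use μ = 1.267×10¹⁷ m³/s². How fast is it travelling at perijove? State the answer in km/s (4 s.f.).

v ≈ 52.65 km/s

Semi-major axis a = (r_p + r_a)/2 = 5.6327×10⁵ km = 5.633×10⁸ m.
Vis-viva: v² = μ(2/r − 1/a) = 1.267×10¹⁷ × (2.366×10⁻⁸ − 1.775×10⁻⁹) = 2.772×10⁹ m²/s².
v = 52650 m/s = 52.65 km/s.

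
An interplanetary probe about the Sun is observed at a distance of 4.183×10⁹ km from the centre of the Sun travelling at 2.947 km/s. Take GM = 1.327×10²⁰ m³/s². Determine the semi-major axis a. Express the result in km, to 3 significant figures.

r = 4.183×10¹² m.
Vis-viva rearranged: 1/a = 2/r − v²/μ = 4.781×10⁻¹³ − 6.545×10⁻¹⁴ = 4.127×10⁻¹³ m⁻¹.
a = 2.423×10¹² m = 2.4232×10⁹ km.

a ≈ 2.42×10⁹ km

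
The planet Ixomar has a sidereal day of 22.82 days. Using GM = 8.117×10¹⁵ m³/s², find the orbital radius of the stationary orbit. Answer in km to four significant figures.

T = 22.82 days = 1.972×10⁶ s.
A synchronous orbit has period T, so by Kepler's third law a = (μT²/4π²)^(1/3).
μT²/4π² = 8.117×10¹⁵ × (1.972×10⁶)² / 39.48 = 7.993×10²⁶ m³.
a = 9.280×10⁸ m = 9.2804×10⁵ km.

r_sync ≈ 9.280×10⁵ km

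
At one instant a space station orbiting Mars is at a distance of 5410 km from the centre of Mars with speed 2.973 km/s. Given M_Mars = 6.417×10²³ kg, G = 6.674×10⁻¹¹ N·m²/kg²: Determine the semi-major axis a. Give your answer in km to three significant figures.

a ≈ 6120 km

μ = GM = 6.674×10⁻¹¹ × 6.417×10²³ = 4.283×10¹³ m³/s².
r = 5.410×10⁶ m.
Specific orbital energy ε = v²/2 − μ/r = (2973)²/2 − 4.283×10¹³/5.410×10⁶ = -3.497×10⁶ J/kg.
Since ε = −μ/(2a), a = −μ/(2ε) = 6.124×10⁶ m = 6123.6 km.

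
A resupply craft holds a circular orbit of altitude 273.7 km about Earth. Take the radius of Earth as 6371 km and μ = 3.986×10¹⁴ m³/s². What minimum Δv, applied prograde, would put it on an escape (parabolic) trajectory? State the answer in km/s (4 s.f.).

r = 6371 + 273.7 = 6644.7 km = 6.6447×10⁶ m.
Circular speed v_c = √(μ/r) = 7745 m/s.
Escape speed v_esc = √(2μ/r) = √2 × v_c = 10950 m/s.
Δv = v_esc − v_c = 3208 m/s = 3.208 km/s.

Δv ≈ 3.208 km/s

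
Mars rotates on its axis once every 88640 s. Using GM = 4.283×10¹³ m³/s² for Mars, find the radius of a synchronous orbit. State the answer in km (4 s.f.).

r_sync ≈ 20430 km

A synchronous orbit has period T, so by Kepler's third law a = (μT²/4π²)^(1/3).
μT²/4π² = 4.283×10¹³ × (8.864×10⁴)² / 39.48 = 8.524×10²¹ m³.
a = 2.043×10⁷ m = 20428 km.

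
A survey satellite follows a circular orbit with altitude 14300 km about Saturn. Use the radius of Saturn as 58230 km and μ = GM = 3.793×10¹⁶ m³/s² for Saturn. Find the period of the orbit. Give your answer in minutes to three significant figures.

T ≈ 332 minutes

r = 58230 + 14300 = 72530 km = 7.2530×10⁷ m.
Kepler's third law: T = 2π√(r³/μ) = 2π√((7.253×10⁷)³ / 3.793×10¹⁶).
r³/μ = 1.006×10⁷ s², so T = 2π × 3.172×10³ = 1.993×10⁴ s.
Converting: 1.993×10⁴ s ÷ 60.00 = 332.1 minutes.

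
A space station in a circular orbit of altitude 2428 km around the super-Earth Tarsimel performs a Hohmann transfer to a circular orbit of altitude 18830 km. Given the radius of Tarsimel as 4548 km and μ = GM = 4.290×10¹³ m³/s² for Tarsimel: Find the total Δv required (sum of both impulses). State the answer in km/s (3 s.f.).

Δv_total ≈ 1.03 km/s

r₁ = 4548 + 2428 = 6976.0 km = 6.9760×10⁶ m.
r₂ = 4548 + 18830 = 23378 km = 2.3378×10⁷ m.
Transfer ellipse a_t = (r₁ + r₂)/2 = 1.518×10⁷ m.
At r₁: circular v_c1 = √(μ/r₁) = 2480 m/s; transfer-periapsis v_p = √[μ(2/r₁ − 1/a_t)] = 3078 m/s.
Δv₁ = v_p − v_c1 = 597.9 m/s.
At r₂: circular v_c2 = √(μ/r₂) = 1355 m/s; transfer-apoapsis v_a = √[μ(2/r₂ − 1/a_t)] = 918.4 m/s.
Δv₂ = v_c2 − v_a = 436.2 m/s.
Total Δv = Δv₁ + Δv₂ = 1034 m/s = 1.034 km/s.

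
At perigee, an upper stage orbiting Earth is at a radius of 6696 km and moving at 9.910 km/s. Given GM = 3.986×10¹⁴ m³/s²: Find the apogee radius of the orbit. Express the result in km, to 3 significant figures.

apogee radius ≈ 31500 km

r_p = 6.696×10⁶ m.
Specific energy ε = v²/2 − μ/r = -1.042×10⁷ J/kg, so a = −μ/(2ε) = 1.912×10⁷ m.
The apsides satisfy r_p + r_a = 2a, so the apogee radius is 2a − r_p = 3.154×10⁷ m = 31543 km.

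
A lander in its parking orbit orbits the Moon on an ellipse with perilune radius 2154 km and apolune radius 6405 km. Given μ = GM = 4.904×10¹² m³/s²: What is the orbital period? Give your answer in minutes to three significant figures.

T ≈ 419 minutes

Semi-major axis a = (r_p + r_a)/2 = (2154.0 + 6405.0)/2 = 4279.5 km = 4.280×10⁶ m.
By Kepler's third law T = 2π√(a³/μ) = 2π × 3.998×10³ = 2.512×10⁴ s.
= 418.6 minutes.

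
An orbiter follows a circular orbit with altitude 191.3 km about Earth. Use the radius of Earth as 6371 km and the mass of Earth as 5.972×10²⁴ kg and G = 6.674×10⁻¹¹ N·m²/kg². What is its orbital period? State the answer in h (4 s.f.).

T ≈ 1.470 h

μ = GM = 6.674×10⁻¹¹ × 5.972×10²⁴ = 3.986×10¹⁴ m³/s².
r = 6371 + 191.3 = 6562.3 km = 6.5623×10⁶ m.
Kepler's third law: T = 2π√(r³/μ) = 2π√((6.562×10⁶)³ / 3.986×10¹⁴).
r³/μ = 7.090×10⁵ s², so T = 2π × 8.420×10² = 5.291×10³ s.
Converting: 5.291×10³ s ÷ 3600 = 1.470 h.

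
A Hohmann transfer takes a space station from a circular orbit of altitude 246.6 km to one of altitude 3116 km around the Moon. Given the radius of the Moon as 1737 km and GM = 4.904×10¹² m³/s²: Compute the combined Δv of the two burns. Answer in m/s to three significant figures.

Δv_total ≈ 541 m/s

r₁ = 1737 + 246.6 = 1983.6 km = 1.9836×10⁶ m.
r₂ = 1737 + 3116 = 4853.0 km = 4.8530×10⁶ m.
Transfer ellipse a_t = (r₁ + r₂)/2 = 3.418×10⁶ m.
At r₁: circular v_c1 = √(μ/r₁) = 1572 m/s; transfer-perilune v_p = √[μ(2/r₁ − 1/a_t)] = 1873 m/s.
Δv₁ = v_p − v_c1 = 301.1 m/s.
At r₂: circular v_c2 = √(μ/r₂) = 1005 m/s; transfer-apolune v_a = √[μ(2/r₂ − 1/a_t)] = 765.8 m/s.
Δv₂ = v_c2 − v_a = 239.5 m/s.
Total Δv = Δv₁ + Δv₂ = 540.6 m/s.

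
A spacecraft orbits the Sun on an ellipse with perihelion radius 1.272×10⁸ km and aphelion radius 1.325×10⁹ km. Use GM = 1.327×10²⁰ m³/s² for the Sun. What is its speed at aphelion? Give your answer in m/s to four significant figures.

Semi-major axis a = (r_p + r_a)/2 = 7.2610×10⁸ km = 7.261×10¹¹ m.
Vis-viva: v² = μ(2/r − 1/a) = 1.327×10²⁰ × (1.509×10⁻¹² − 1.377×10⁻¹²) = 1.754×10⁷ m²/s².
v = 4189 m/s.

v ≈ 4189 m/s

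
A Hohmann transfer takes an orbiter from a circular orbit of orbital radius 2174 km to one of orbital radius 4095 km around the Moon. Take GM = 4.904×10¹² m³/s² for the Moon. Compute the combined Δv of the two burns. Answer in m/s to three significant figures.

Δv_total ≈ 398 m/s

r₁ = 2174 km = 2.174×10⁶ m.
r₂ = 4095 km = 4.095×10⁶ m.
Transfer ellipse a_t = (r₁ + r₂)/2 = 3.134×10⁶ m.
At r₁: circular v_c1 = √(μ/r₁) = 1502 m/s; transfer-perilune v_p = √[μ(2/r₁ − 1/a_t)] = 1717 m/s.
Δv₁ = v_p − v_c1 = 214.8 m/s.
At r₂: circular v_c2 = √(μ/r₂) = 1094 m/s; transfer-apolune v_a = √[μ(2/r₂ − 1/a_t)] = 911.4 m/s.
Δv₂ = v_c2 − v_a = 183.0 m/s.
Total Δv = Δv₁ + Δv₂ = 397.7 m/s.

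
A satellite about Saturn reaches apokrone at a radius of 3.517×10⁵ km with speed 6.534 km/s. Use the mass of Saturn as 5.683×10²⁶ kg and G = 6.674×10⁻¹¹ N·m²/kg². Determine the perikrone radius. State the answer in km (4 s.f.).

μ = GM = 6.674×10⁻¹¹ × 5.683×10²⁶ = 3.793×10¹⁶ m³/s².
r_a = 3.517×10⁸ m.
Specific energy ε = v²/2 − μ/r = -8.650×10⁷ J/kg, so a = −μ/(2ε) = 2.192×10⁸ m.
The apsides satisfy r_p + r_a = 2a, so the perikrone radius is 2a − r_a = 8.680×10⁷ m = 86797 km.

perikrone radius ≈ 86800 km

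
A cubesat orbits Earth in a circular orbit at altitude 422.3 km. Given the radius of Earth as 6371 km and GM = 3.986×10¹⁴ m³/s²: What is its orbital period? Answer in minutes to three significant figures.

T ≈ 92.9 minutes

r = 6371 + 422.3 = 6793.3 km = 6.7933×10⁶ m.
Kepler's third law: T = 2π√(r³/μ) = 2π√((6.793×10⁶)³ / 3.986×10¹⁴).
r³/μ = 7.865×10⁵ s², so T = 2π × 8.869×10² = 5.572×10³ s.
Converting: 5.572×10³ s ÷ 60.00 = 92.87 minutes.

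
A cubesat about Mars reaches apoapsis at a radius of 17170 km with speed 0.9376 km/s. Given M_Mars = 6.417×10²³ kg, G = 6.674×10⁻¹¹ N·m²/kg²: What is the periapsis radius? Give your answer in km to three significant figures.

periapsis radius ≈ 3670 km

μ = GM = 6.674×10⁻¹¹ × 6.417×10²³ = 4.283×10¹³ m³/s².
r_a = 1.717×10⁷ m.
Specific energy ε = v²/2 − μ/r = -2.055×10⁶ J/kg, so a = −μ/(2ε) = 1.042×10⁷ m.
The apsides satisfy r_p + r_a = 2a, so the periapsis radius is 2a − r_a = 3.673×10⁶ m = 3673.0 km.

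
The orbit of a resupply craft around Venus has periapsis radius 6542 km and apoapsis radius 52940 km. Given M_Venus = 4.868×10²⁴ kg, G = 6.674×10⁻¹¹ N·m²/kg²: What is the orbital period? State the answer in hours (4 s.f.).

μ = GM = 6.674×10⁻¹¹ × 4.868×10²⁴ = 3.249×10¹⁴ m³/s².
Semi-major axis a = (r_p + r_a)/2 = (6542.0 + 52940)/2 = 29741 km = 2.974×10⁷ m.
By Kepler's third law T = 2π√(a³/μ) = 2π × 8.998×10³ = 5.654×10⁴ s.
= 15.71 hours.

T ≈ 15.71 hours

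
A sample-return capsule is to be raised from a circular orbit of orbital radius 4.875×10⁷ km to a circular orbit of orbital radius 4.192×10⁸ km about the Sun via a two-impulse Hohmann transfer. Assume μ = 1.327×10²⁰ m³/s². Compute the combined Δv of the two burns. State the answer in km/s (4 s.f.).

r₁ = 4.875×10⁷ km = 4.875×10¹⁰ m.
r₂ = 4.192×10⁸ km = 4.192×10¹¹ m.
Transfer ellipse a_t = (r₁ + r₂)/2 = 2.340×10¹¹ m.
At r₁: circular v_c1 = √(μ/r₁) = 52170 m/s; transfer-perihelion v_p = √[μ(2/r₁ − 1/a_t)] = 69840 m/s.
Δv₁ = v_p − v_c1 = 17660 m/s.
At r₂: circular v_c2 = √(μ/r₂) = 17790 m/s; transfer-aphelion v_a = √[μ(2/r₂ − 1/a_t)] = 8121 m/s.
Δv₂ = v_c2 − v_a = 9671 m/s.
Total Δv = Δv₁ + Δv₂ = 27330 m/s = 27.33 km/s.

Δv_total ≈ 27.33 km/s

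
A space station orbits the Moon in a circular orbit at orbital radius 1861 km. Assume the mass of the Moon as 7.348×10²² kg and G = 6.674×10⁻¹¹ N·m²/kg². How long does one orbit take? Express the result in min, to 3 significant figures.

μ = GM = 6.674×10⁻¹¹ × 7.348×10²² = 4.904×10¹² m³/s².
r = 1861 km = 1.861×10⁶ m.
Kepler's third law: T = 2π√(r³/μ) = 2π√((1.861×10⁶)³ / 4.904×10¹²).
r³/μ = 1.314×10⁶ s², so T = 2π × 1.146×10³ = 7.203×10³ s.
Converting: 7.203×10³ s ÷ 60.00 = 120.1 min.

T ≈ 120 min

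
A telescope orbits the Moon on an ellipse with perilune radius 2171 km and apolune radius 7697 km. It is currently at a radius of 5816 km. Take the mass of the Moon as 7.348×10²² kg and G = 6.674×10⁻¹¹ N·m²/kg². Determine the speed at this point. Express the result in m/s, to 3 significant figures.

v ≈ 832 m/s

μ = GM = 6.674×10⁻¹¹ × 7.348×10²² = 4.904×10¹² m³/s².
Semi-major axis a = (r_p + r_a)/2 = 4934.0 km = 4.934×10⁶ m.
Vis-viva: v² = μ(2/r − 1/a) = 4.904×10¹² × (3.439×10⁻⁷ − 2.027×10⁻⁷) = 6.925×10⁵ m²/s².
v = 832.1 m/s.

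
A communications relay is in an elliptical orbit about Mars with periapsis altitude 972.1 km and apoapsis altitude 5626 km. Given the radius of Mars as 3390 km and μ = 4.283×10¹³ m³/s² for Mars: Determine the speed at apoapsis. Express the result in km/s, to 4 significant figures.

r_p = 3390 + 972.1 = 4362.1 km = 4.3621×10⁶ m.
r_a = 3390 + 5626 = 9016.0 km = 9.0160×10⁶ m.
Semi-major axis a = (r_p + r_a)/2 = 6689.1 km = 6.689×10⁶ m.
Vis-viva: v² = μ(2/r − 1/a) = 4.283×10¹³ × (2.218×10⁻⁷ − 1.495×10⁻⁷) = 3.098×10⁶ m²/s².
v = 1760 m/s = 1.760 km/s.

v ≈ 1.760 km/s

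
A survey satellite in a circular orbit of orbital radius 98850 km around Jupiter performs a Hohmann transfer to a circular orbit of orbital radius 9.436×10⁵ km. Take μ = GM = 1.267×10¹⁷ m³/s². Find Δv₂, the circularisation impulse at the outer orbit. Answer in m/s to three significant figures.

r₁ = 98850 km = 9.885×10⁷ m.
r₂ = 9.436×10⁵ km = 9.436×10⁸ m.
Transfer ellipse a_t = (r₁ + r₂)/2 = 5.212×10⁸ m.
At r₁: circular v_c1 = √(μ/r₁) = 35800 m/s; transfer-perijove v_p = √[μ(2/r₁ − 1/a_t)] = 48170 m/s.
At r₂: circular v_c2 = √(μ/r₂) = 11590 m/s; transfer-apojove v_a = √[μ(2/r₂ − 1/a_t)] = 5046 m/s.
Δv₂ = v_c2 − v_a = 6541 m/s.

Δv ≈ 6540 m/s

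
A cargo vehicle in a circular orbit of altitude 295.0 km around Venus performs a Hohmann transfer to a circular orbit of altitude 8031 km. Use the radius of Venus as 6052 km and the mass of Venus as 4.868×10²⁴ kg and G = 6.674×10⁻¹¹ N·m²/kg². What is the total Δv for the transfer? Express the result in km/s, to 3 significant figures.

Δv_total ≈ 2.26 km/s

μ = GM = 6.674×10⁻¹¹ × 4.868×10²⁴ = 3.249×10¹⁴ m³/s².
r₁ = 6052 + 295.0 = 6347.0 km = 6.3470×10⁶ m.
r₂ = 6052 + 8031 = 14083 km = 1.4083×10⁷ m.
Transfer ellipse a_t = (r₁ + r₂)/2 = 1.022×10⁷ m.
At r₁: circular v_c1 = √(μ/r₁) = 7155 m/s; transfer-periapsis v_p = √[μ(2/r₁ − 1/a_t)] = 8401 m/s.
Δv₁ = v_p − v_c1 = 1246 m/s.
At r₂: circular v_c2 = √(μ/r₂) = 4803 m/s; transfer-apoapsis v_a = √[μ(2/r₂ − 1/a_t)] = 3786 m/s.
Δv₂ = v_c2 − v_a = 1017 m/s.
Total Δv = Δv₁ + Δv₂ = 2263 m/s = 2.263 km/s.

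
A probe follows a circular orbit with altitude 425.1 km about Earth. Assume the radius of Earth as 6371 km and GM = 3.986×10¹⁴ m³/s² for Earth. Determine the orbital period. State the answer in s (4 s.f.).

T ≈ 5576 s

r = 6371 + 425.1 = 6796.1 km = 6.7961×10⁶ m.
Kepler's third law: T = 2π√(r³/μ) = 2π√((6.796×10⁶)³ / 3.986×10¹⁴).
r³/μ = 7.875×10⁵ s², so T = 2π × 8.874×10² = 5.576×10³ s.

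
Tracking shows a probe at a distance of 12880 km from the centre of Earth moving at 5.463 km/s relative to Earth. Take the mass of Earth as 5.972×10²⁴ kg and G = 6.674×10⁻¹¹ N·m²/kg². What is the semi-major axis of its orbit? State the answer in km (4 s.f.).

μ = GM = 6.674×10⁻¹¹ × 5.972×10²⁴ = 3.986×10¹⁴ m³/s².
r = 1.288×10⁷ m.
Vis-viva rearranged: 1/a = 2/r − v²/μ = 1.553×10⁻⁷ − 7.488×10⁻⁸ = 8.040×10⁻⁸ m⁻¹.
a = 1.244×10⁷ m = 12438 km.

a ≈ 12440 km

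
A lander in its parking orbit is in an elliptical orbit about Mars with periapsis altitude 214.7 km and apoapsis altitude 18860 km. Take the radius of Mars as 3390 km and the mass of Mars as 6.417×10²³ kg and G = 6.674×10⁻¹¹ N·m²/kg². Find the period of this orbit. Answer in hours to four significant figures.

μ = GM = 6.674×10⁻¹¹ × 6.417×10²³ = 4.283×10¹³ m³/s².
r_p = 3390 + 214.7 = 3604.7 km = 3.6047×10⁶ m.
r_a = 3390 + 18860 = 22250 km = 2.2250×10⁷ m.
Semi-major axis a = (r_p + r_a)/2 = (3604.7 + 22250)/2 = 12927 km = 1.293×10⁷ m.
By Kepler's third law T = 2π√(a³/μ) = 2π × 7.102×10³ = 4.463×10⁴ s.
= 12.40 hours.

T ≈ 12.40 hours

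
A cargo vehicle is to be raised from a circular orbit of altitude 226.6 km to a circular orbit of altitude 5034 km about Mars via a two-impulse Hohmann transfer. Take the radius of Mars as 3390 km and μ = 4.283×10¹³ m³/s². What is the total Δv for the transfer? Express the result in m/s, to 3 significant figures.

Δv_total ≈ 1140 m/s

r₁ = 3390 + 226.6 = 3616.6 km = 3.6166×10⁶ m.
r₂ = 3390 + 5034 = 8424.0 km = 8.4240×10⁶ m.
Transfer ellipse a_t = (r₁ + r₂)/2 = 6.020×10⁶ m.
At r₁: circular v_c1 = √(μ/r₁) = 3441 m/s; transfer-periapsis v_p = √[μ(2/r₁ − 1/a_t)] = 4071 m/s.
Δv₁ = v_p − v_c1 = 629.4 m/s.
At r₂: circular v_c2 = √(μ/r₂) = 2255 m/s; transfer-apoapsis v_a = √[μ(2/r₂ − 1/a_t)] = 1748 m/s.
Δv₂ = v_c2 − v_a = 507.2 m/s.
Total Δv = Δv₁ + Δv₂ = 1137 m/s.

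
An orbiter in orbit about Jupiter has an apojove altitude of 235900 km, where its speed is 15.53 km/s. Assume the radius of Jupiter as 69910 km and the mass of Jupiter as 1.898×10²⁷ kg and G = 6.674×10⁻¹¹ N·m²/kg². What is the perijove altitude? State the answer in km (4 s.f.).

μ = GM = 6.674×10⁻¹¹ × 1.898×10²⁷ = 1.267×10¹⁷ m³/s².
r_a = 69910 + 235900 = 3.0581×10⁵ km = 3.058×10⁸ m.
Specific energy ε = v²/2 − μ/r = -2.936×10⁸ J/kg, so a = −μ/(2ε) = 2.157×10⁸ m.
The apsides satisfy r_p + r_a = 2a, so the perijove radius is 2a − r_a = 1.256×10⁸ m = 1.2559×10⁵ km.
Perijove altitude = 1.2559×10⁵ − 69910 = 55683 km.

perijove altitude ≈ 55680 km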